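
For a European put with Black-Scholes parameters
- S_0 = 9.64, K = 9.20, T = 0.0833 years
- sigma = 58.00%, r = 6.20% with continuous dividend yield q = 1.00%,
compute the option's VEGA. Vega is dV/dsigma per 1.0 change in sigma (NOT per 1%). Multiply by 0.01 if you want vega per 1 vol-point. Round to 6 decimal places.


d1 = 0.3886560784; d2 = 0.2212579900
phi(d1) = 0.3699211860; exp(-qT) = 0.9991673468; exp(-rT) = 0.9948487136
Vega = S * exp(-qT) * phi(d1) * sqrt(T) = 9.6400 * 0.9991673468 * 0.3699211860 * 0.2886173938 = 1.028364

Answer: Vega = 1.028364


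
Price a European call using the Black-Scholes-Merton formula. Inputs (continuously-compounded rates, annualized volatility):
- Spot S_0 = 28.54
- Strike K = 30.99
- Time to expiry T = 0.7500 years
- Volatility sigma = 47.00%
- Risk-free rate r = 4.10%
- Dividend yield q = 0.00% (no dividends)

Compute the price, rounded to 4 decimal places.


Answer: Price = 4.0061

Derivation:
d1 = (ln(S/K) + (r - q + 0.5*sigma^2) * T) / (sigma * sqrt(T)) = 0.07672504
d2 = d1 - sigma * sqrt(T) = -0.33030690
exp(-rT) = 0.96971797; exp(-qT) = 1.00000000
C = S_0 * exp(-qT) * N(d1) - K * exp(-rT) * N(d2)
N(d1) = 0.53057886; N(d2) = 0.37058404
C = 28.5400 * 1.00000000 * 0.53057886 - 30.9900 * 0.96971797 * 0.37058404 = 4.0061


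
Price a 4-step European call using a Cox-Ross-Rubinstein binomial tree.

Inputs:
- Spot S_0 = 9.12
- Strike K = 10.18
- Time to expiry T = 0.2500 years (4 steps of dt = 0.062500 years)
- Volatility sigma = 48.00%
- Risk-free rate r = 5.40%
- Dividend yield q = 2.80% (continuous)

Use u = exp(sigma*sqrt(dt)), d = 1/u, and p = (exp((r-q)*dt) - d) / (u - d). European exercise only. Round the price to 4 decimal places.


dt = T/N = 0.062500
u = exp(sigma*sqrt(dt)) = 1.127497; d = 1/u = 0.886920
p = (exp((r-q)*dt) - d) / (u - d) = 0.476796
Discount per step: exp(-r*dt) = 0.996631
Stock lattice S(k, i) with i counting down-moves:
  k=0: S(0,0) = 9.1200
  k=1: S(1,0) = 10.2828; S(1,1) = 8.0887
  k=2: S(2,0) = 11.5938; S(2,1) = 9.1200; S(2,2) = 7.1740
  k=3: S(3,0) = 13.0720; S(3,1) = 10.2828; S(3,2) = 8.0887; S(3,3) = 6.3628
  k=4: S(4,0) = 14.7386; S(4,1) = 11.5938; S(4,2) = 9.1200; S(4,3) = 7.1740; S(4,4) = 5.6433
Terminal payoffs V(N, i) = max(S_T - K, 0):
  V(4,0) = 4.558599; V(4,1) = 1.413792; V(4,2) = 0.000000; V(4,3) = 0.000000; V(4,4) = 0.000000
Backward induction: V(k, i) = exp(-r*dt) * [p * V(k+1, i) + (1-p) * V(k+1, i+1)].
  V(3,0) = exp(-r*dt) * [p*4.558599 + (1-p)*1.413792] = 2.903408
  V(3,1) = exp(-r*dt) * [p*1.413792 + (1-p)*0.000000] = 0.671819
  V(3,2) = exp(-r*dt) * [p*0.000000 + (1-p)*0.000000] = 0.000000
  V(3,3) = exp(-r*dt) * [p*0.000000 + (1-p)*0.000000] = 0.000000
  V(2,0) = exp(-r*dt) * [p*2.903408 + (1-p)*0.671819] = 1.729983
  V(2,1) = exp(-r*dt) * [p*0.671819 + (1-p)*0.000000] = 0.319242
  V(2,2) = exp(-r*dt) * [p*0.000000 + (1-p)*0.000000] = 0.000000
  V(1,0) = exp(-r*dt) * [p*1.729983 + (1-p)*0.319242] = 0.988536
  V(1,1) = exp(-r*dt) * [p*0.319242 + (1-p)*0.000000] = 0.151700
  V(0,0) = exp(-r*dt) * [p*0.988536 + (1-p)*0.151700] = 0.548845

Answer: Price = V(0,0) = 0.5488


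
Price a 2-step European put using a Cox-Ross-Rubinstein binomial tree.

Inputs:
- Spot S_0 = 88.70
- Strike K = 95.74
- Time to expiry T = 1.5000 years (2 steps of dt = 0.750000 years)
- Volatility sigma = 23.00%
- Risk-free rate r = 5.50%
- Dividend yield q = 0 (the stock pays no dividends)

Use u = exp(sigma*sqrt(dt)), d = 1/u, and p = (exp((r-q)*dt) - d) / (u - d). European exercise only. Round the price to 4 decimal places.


Answer: Price = V(0,0) = 9.7884

Derivation:
dt = T/N = 0.750000
u = exp(sigma*sqrt(dt)) = 1.220409; d = 1/u = 0.819398
p = (exp((r-q)*dt) - d) / (u - d) = 0.555384
Discount per step: exp(-r*dt) = 0.959589
Stock lattice S(k, i) with i counting down-moves:
  k=0: S(0,0) = 88.7000
  k=1: S(1,0) = 108.2503; S(1,1) = 72.6806
  k=2: S(2,0) = 132.1096; S(2,1) = 88.7000; S(2,2) = 59.5543
Terminal payoffs V(N, i) = max(K - S_T, 0):
  V(2,0) = 0.000000; V(2,1) = 7.040000; V(2,2) = 36.185718
Backward induction: V(k, i) = exp(-r*dt) * [p * V(k+1, i) + (1-p) * V(k+1, i+1)].
  V(1,0) = exp(-r*dt) * [p*0.000000 + (1-p)*7.040000] = 3.003610
  V(1,1) = exp(-r*dt) * [p*7.040000 + (1-p)*36.185718] = 19.190503
  V(0,0) = exp(-r*dt) * [p*3.003610 + (1-p)*19.190503] = 9.788356


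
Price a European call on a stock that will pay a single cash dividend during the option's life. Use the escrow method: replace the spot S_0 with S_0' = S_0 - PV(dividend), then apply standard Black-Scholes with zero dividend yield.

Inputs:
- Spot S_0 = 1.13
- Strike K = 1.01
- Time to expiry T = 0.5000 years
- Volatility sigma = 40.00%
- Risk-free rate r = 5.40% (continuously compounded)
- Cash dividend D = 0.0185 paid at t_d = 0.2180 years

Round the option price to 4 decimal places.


PV(D) = D * exp(-r * t_d) = 0.0185 * 0.98829702 = 0.01828349
S_0' = S_0 - PV(D) = 1.1300 - 0.01828349 = 1.11171651
d1 = (ln(S_0'/K) + (r + sigma^2/2)*T) / (sigma*sqrt(T)) = 0.57613254
d2 = d1 - sigma*sqrt(T) = 0.29328983
exp(-rT) = 0.97336124
N(d1) = 0.71773720; N(d2) = 0.61534969
C = S_0' * N(d1) - K * exp(-rT) * N(d2) = 1.11171651 * 0.71773720 - 1.0100 * 0.97336124 * 0.61534969 = 0.1930

Answer: Price = 0.1930


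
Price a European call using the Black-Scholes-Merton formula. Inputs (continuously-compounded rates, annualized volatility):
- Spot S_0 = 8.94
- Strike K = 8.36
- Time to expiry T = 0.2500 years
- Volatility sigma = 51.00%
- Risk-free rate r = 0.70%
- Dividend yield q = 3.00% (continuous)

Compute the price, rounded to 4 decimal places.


Answer: Price = 1.1624

Derivation:
d1 = (ln(S/K) + (r - q + 0.5*sigma^2) * T) / (sigma * sqrt(T)) = 0.36799867
d2 = d1 - sigma * sqrt(T) = 0.11299867
exp(-rT) = 0.99825153; exp(-qT) = 0.99252805
C = S_0 * exp(-qT) * N(d1) - K * exp(-rT) * N(d2)
N(d1) = 0.64356289; N(d2) = 0.54498420
C = 8.9400 * 0.99252805 * 0.64356289 - 8.3600 * 0.99825153 * 0.54498420 = 1.1624


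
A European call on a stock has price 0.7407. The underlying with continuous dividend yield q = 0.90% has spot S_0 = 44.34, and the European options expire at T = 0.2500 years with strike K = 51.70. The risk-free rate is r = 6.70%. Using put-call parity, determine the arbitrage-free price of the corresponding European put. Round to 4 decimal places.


Answer: Put price = 7.3416

Derivation:
Put-call parity: C - P = S_0 * exp(-qT) - K * exp(-rT).
S_0 * exp(-qT) = 44.3400 * 0.99775253 = 44.24034715
K * exp(-rT) = 51.7000 * 0.98338950 = 50.84123722
P = C - S*exp(-qT) + K*exp(-rT)
P = 0.7407 - 44.24034715 + 50.84123722 = 7.3416


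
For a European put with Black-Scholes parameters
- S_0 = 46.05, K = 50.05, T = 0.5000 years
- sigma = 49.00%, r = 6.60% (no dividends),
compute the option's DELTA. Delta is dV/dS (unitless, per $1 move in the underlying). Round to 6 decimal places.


Answer: Delta = -0.488798

Derivation:
d1 = 0.0280829823; d2 = -0.3183993405
phi(d1) = 0.3987849977; exp(-qT) = 1.0000000000; exp(-rT) = 0.9675385596
N(-d1) = 0.4887979834
Delta = -exp(-qT) * N(-d1) = -1.0000000000 * 0.4887979834 = -0.488798


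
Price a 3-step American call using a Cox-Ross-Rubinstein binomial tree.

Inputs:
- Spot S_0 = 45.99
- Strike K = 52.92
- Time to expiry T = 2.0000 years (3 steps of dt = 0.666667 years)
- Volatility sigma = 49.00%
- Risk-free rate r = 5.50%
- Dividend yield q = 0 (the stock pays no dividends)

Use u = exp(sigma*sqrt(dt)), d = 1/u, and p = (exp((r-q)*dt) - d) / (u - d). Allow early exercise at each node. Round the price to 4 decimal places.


dt = T/N = 0.666667
u = exp(sigma*sqrt(dt)) = 1.491949; d = 1/u = 0.670264
p = (exp((r-q)*dt) - d) / (u - d) = 0.446744
Discount per step: exp(-r*dt) = 0.963997
Stock lattice S(k, i) with i counting down-moves:
  k=0: S(0,0) = 45.9900
  k=1: S(1,0) = 68.6147; S(1,1) = 30.8255
  k=2: S(2,0) = 102.3697; S(2,1) = 45.9900; S(2,2) = 20.6612
  k=3: S(3,0) = 152.7304; S(3,1) = 68.6147; S(3,2) = 30.8255; S(3,3) = 13.8485
Terminal payoffs V(N, i) = max(S_T - K, 0):
  V(3,0) = 99.810351; V(3,1) = 15.694735; V(3,2) = 0.000000; V(3,3) = 0.000000
Backward induction: V(k, i) = exp(-r*dt) * [p * V(k+1, i) + (1-p) * V(k+1, i+1)]; then take max(V_cont, immediate exercise) for American.
  V(2,0) = exp(-r*dt) * [p*99.810351 + (1-p)*15.694735] = 51.354943; exercise = 49.449686; V(2,0) = max -> 51.354943
  V(2,1) = exp(-r*dt) * [p*15.694735 + (1-p)*0.000000] = 6.759100; exercise = 0.000000; V(2,1) = max -> 6.759100
  V(2,2) = exp(-r*dt) * [p*0.000000 + (1-p)*0.000000] = 0.000000; exercise = 0.000000; V(2,2) = max -> 0.000000
  V(1,0) = exp(-r*dt) * [p*51.354943 + (1-p)*6.759100] = 25.721415; exercise = 15.694735; V(1,0) = max -> 25.721415
  V(1,1) = exp(-r*dt) * [p*6.759100 + (1-p)*0.000000] = 2.910876; exercise = 0.000000; V(1,1) = max -> 2.910876
  V(0,0) = exp(-r*dt) * [p*25.721415 + (1-p)*2.910876] = 12.629671; exercise = 0.000000; V(0,0) = max -> 12.629671

Answer: Price = V(0,0) = 12.6297


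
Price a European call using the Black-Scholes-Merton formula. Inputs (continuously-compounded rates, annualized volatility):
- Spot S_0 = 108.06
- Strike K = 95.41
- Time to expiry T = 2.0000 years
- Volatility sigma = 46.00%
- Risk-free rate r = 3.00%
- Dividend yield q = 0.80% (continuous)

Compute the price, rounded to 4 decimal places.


Answer: Price = 34.0662

Derivation:
d1 = (ln(S/K) + (r - q + 0.5*sigma^2) * T) / (sigma * sqrt(T)) = 0.58429038
d2 = d1 - sigma * sqrt(T) = -0.06624786
exp(-rT) = 0.94176453; exp(-qT) = 0.98412732
C = S_0 * exp(-qT) * N(d1) - K * exp(-rT) * N(d2)
N(d1) = 0.72048752; N(d2) = 0.47359025
C = 108.0600 * 0.98412732 * 0.72048752 - 95.4100 * 0.94176453 * 0.47359025 = 34.0662


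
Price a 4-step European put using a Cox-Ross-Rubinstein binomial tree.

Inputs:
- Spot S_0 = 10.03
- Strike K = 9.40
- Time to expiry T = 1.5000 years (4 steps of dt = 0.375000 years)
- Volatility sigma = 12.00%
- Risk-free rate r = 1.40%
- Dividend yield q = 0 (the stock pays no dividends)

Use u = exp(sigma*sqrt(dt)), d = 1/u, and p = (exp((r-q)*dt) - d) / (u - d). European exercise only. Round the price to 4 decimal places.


dt = T/N = 0.375000
u = exp(sigma*sqrt(dt)) = 1.076252; d = 1/u = 0.929150
p = (exp((r-q)*dt) - d) / (u - d) = 0.517421
Discount per step: exp(-r*dt) = 0.994764
Stock lattice S(k, i) with i counting down-moves:
  k=0: S(0,0) = 10.0300
  k=1: S(1,0) = 10.7948; S(1,1) = 9.3194
  k=2: S(2,0) = 11.6179; S(2,1) = 10.0300; S(2,2) = 8.6591
  k=3: S(3,0) = 12.5038; S(3,1) = 10.7948; S(3,2) = 9.3194; S(3,3) = 8.0456
  k=4: S(4,0) = 13.4573; S(4,1) = 11.6179; S(4,2) = 10.0300; S(4,3) = 8.6591; S(4,4) = 7.4756
Terminal payoffs V(N, i) = max(K - S_T, 0):
  V(4,0) = 0.000000; V(4,1) = 0.000000; V(4,2) = 0.000000; V(4,3) = 0.740896; V(4,4) = 1.924419
Backward induction: V(k, i) = exp(-r*dt) * [p * V(k+1, i) + (1-p) * V(k+1, i+1)].
  V(3,0) = exp(-r*dt) * [p*0.000000 + (1-p)*0.000000] = 0.000000
  V(3,1) = exp(-r*dt) * [p*0.000000 + (1-p)*0.000000] = 0.000000
  V(3,2) = exp(-r*dt) * [p*0.000000 + (1-p)*0.740896] = 0.355669
  V(3,3) = exp(-r*dt) * [p*0.740896 + (1-p)*1.924419] = 1.305170
  V(2,0) = exp(-r*dt) * [p*0.000000 + (1-p)*0.000000] = 0.000000
  V(2,1) = exp(-r*dt) * [p*0.000000 + (1-p)*0.355669] = 0.170740
  V(2,2) = exp(-r*dt) * [p*0.355669 + (1-p)*1.305170] = 0.809617
  V(1,0) = exp(-r*dt) * [p*0.000000 + (1-p)*0.170740] = 0.081964
  V(1,1) = exp(-r*dt) * [p*0.170740 + (1-p)*0.809617] = 0.476540
  V(0,0) = exp(-r*dt) * [p*0.081964 + (1-p)*0.476540] = 0.270952

Answer: Price = V(0,0) = 0.2710


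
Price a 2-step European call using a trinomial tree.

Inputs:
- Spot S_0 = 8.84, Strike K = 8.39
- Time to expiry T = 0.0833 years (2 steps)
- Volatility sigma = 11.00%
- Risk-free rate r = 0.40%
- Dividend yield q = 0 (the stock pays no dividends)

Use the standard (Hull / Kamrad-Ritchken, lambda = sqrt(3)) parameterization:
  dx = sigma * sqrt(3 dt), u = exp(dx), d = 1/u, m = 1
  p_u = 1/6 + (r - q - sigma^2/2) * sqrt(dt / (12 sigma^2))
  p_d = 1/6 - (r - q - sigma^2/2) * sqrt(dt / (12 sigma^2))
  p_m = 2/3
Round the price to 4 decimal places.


Answer: Price = V(0,0) = 0.4587

Derivation:
dt = T/N = 0.041650; dx = sigma*sqrt(3*dt) = 0.038883
u = exp(dx) = 1.039649; d = 1/u = 0.961863
p_u = 0.165569, p_m = 0.666667, p_d = 0.167765
Discount per step: exp(-r*dt) = 0.999833
Stock lattice S(k, j) with j the centered position index:
  k=0: S(0,+0) = 8.8400
  k=1: S(1,-1) = 8.5029; S(1,+0) = 8.8400; S(1,+1) = 9.1905
  k=2: S(2,-2) = 8.1786; S(2,-1) = 8.5029; S(2,+0) = 8.8400; S(2,+1) = 9.1905; S(2,+2) = 9.5549
Terminal payoffs V(N, j) = max(S_T - K, 0):
  V(2,-2) = 0.000000; V(2,-1) = 0.112870; V(2,+0) = 0.450000; V(2,+1) = 0.800497; V(2,+2) = 1.164890
Backward induction: V(k, j) = exp(-r*dt) * [p_u * V(k+1, j+1) + p_m * V(k+1, j) + p_d * V(k+1, j-1)]
  V(1,-1) = exp(-r*dt) * [p_u*0.450000 + p_m*0.112870 + p_d*0.000000] = 0.149728
  V(1,+0) = exp(-r*dt) * [p_u*0.800497 + p_m*0.450000 + p_d*0.112870] = 0.451398
  V(1,+1) = exp(-r*dt) * [p_u*1.164890 + p_m*0.800497 + p_d*0.450000] = 0.801894
  V(0,+0) = exp(-r*dt) * [p_u*0.801894 + p_m*0.451398 + p_d*0.149728] = 0.458743


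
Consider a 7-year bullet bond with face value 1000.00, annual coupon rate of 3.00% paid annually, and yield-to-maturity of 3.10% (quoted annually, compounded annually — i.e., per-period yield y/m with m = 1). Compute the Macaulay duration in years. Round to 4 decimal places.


Coupon per period c = face * coupon_rate / m = 30.000000
Periods per year m = 1; per-period yield y/m = 0.031000
Number of cashflows N = 7
Cashflows (t years, CF_t, discount factor 1/(1+y/m)^(m*t), PV):
  t = 1.0000: CF_t = 30.000000, DF = 0.969932, PV = 29.097963
  t = 2.0000: CF_t = 30.000000, DF = 0.940768, PV = 28.223049
  t = 3.0000: CF_t = 30.000000, DF = 0.912481, PV = 27.374441
  t = 4.0000: CF_t = 30.000000, DF = 0.885045, PV = 26.551349
  t = 5.0000: CF_t = 30.000000, DF = 0.858434, PV = 25.753006
  t = 6.0000: CF_t = 30.000000, DF = 0.832622, PV = 24.978667
  t = 7.0000: CF_t = 1030.000000, DF = 0.807587, PV = 831.814655
Price P = sum_t PV_t = 993.793130
Macaulay numerator sum_t t * PV_t:
  t * PV_t at t = 1.0000: 29.097963
  t * PV_t at t = 2.0000: 56.446097
  t * PV_t at t = 3.0000: 82.123323
  t * PV_t at t = 4.0000: 106.205397
  t * PV_t at t = 5.0000: 128.765030
  t * PV_t at t = 6.0000: 149.872004
  t * PV_t at t = 7.0000: 5822.702587
Macaulay duration D = (sum_t t * PV_t) / P = 6375.212401 / 993.793130 = 6.415030

Answer: Macaulay duration = 6.4150 years


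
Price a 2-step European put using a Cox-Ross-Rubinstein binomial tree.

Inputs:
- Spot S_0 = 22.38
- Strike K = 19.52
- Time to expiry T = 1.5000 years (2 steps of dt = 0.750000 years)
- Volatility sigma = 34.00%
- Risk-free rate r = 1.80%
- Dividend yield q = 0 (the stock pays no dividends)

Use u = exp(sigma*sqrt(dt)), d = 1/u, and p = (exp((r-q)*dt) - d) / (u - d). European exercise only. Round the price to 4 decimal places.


Answer: Price = V(0,0) = 2.0932

Derivation:
dt = T/N = 0.750000
u = exp(sigma*sqrt(dt)) = 1.342386; d = 1/u = 0.744942
p = (exp((r-q)*dt) - d) / (u - d) = 0.449665
Discount per step: exp(-r*dt) = 0.986591
Stock lattice S(k, i) with i counting down-moves:
  k=0: S(0,0) = 22.3800
  k=1: S(1,0) = 30.0426; S(1,1) = 16.6718
  k=2: S(2,0) = 40.3288; S(2,1) = 22.3800; S(2,2) = 12.4195
Terminal payoffs V(N, i) = max(K - S_T, 0):
  V(2,0) = 0.000000; V(2,1) = 0.000000; V(2,2) = 7.100468
Backward induction: V(k, i) = exp(-r*dt) * [p * V(k+1, i) + (1-p) * V(k+1, i+1)].
  V(1,0) = exp(-r*dt) * [p*0.000000 + (1-p)*0.000000] = 0.000000
  V(1,1) = exp(-r*dt) * [p*0.000000 + (1-p)*7.100468] = 3.855240
  V(0,0) = exp(-r*dt) * [p*0.000000 + (1-p)*3.855240] = 2.093225


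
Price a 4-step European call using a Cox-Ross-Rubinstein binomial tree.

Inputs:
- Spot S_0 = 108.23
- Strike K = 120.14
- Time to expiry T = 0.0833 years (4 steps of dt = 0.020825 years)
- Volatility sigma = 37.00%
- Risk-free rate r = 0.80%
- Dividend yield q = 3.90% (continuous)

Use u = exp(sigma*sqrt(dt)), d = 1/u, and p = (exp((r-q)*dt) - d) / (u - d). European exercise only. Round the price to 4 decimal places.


Answer: Price = V(0,0) = 0.8052

Derivation:
dt = T/N = 0.020825
u = exp(sigma*sqrt(dt)) = 1.054845; d = 1/u = 0.948006
p = (exp((r-q)*dt) - d) / (u - d) = 0.480614
Discount per step: exp(-r*dt) = 0.999833
Stock lattice S(k, i) with i counting down-moves:
  k=0: S(0,0) = 108.2300
  k=1: S(1,0) = 114.1659; S(1,1) = 102.6027
  k=2: S(2,0) = 120.4274; S(2,1) = 108.2300; S(2,2) = 97.2680
  k=3: S(3,0) = 127.0323; S(3,1) = 114.1659; S(3,2) = 102.6027; S(3,3) = 92.2107
  k=4: S(4,0) = 133.9994; S(4,1) = 120.4274; S(4,2) = 108.2300; S(4,3) = 97.2680; S(4,4) = 87.4163
Terminal payoffs V(N, i) = max(S_T - K, 0):
  V(4,0) = 13.859419; V(4,1) = 0.287394; V(4,2) = 0.000000; V(4,3) = 0.000000; V(4,4) = 0.000000
Backward induction: V(k, i) = exp(-r*dt) * [p * V(k+1, i) + (1-p) * V(k+1, i+1)].
  V(3,0) = exp(-r*dt) * [p*13.859419 + (1-p)*0.287394] = 6.809165
  V(3,1) = exp(-r*dt) * [p*0.287394 + (1-p)*0.000000] = 0.138102
  V(3,2) = exp(-r*dt) * [p*0.000000 + (1-p)*0.000000] = 0.000000
  V(3,3) = exp(-r*dt) * [p*0.000000 + (1-p)*0.000000] = 0.000000
  V(2,0) = exp(-r*dt) * [p*6.809165 + (1-p)*0.138102] = 3.343752
  V(2,1) = exp(-r*dt) * [p*0.138102 + (1-p)*0.000000] = 0.066363
  V(2,2) = exp(-r*dt) * [p*0.000000 + (1-p)*0.000000] = 0.000000
  V(1,0) = exp(-r*dt) * [p*3.343752 + (1-p)*0.066363] = 1.641249
  V(1,1) = exp(-r*dt) * [p*0.066363 + (1-p)*0.000000] = 0.031890
  V(0,0) = exp(-r*dt) * [p*1.641249 + (1-p)*0.031890] = 0.805236


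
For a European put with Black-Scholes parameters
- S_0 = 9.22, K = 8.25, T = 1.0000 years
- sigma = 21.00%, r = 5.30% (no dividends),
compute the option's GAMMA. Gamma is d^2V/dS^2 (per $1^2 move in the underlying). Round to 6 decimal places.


d1 = 0.8867230344; d2 = 0.6767230344
phi(d1) = 0.2692601132; exp(-qT) = 1.0000000000; exp(-rT) = 0.9483800125
Gamma = exp(-qT) * phi(d1) / (S * sigma * sqrt(T)) = 1.0000000000 * 0.2692601132 / (9.2200 * 0.2100 * 1.0000000000) = 0.139066

Answer: Gamma = 0.139066


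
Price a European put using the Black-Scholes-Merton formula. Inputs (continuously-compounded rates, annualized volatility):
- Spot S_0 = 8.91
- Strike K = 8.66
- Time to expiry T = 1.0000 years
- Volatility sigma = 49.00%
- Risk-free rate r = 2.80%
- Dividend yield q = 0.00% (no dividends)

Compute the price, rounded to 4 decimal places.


d1 = (ln(S/K) + (r - q + 0.5*sigma^2) * T) / (sigma * sqrt(T)) = 0.36022351
d2 = d1 - sigma * sqrt(T) = -0.12977649
exp(-rT) = 0.97238837; exp(-qT) = 1.00000000
P = K * exp(-rT) * N(-d2) - S_0 * exp(-qT) * N(-d1)
N(-d1) = 0.35934000; N(-d2) = 0.55162837
P = 8.6600 * 0.97238837 * 0.55162837 - 8.9100 * 1.00000000 * 0.35934000 = 1.4435

Answer: Price = 1.4435


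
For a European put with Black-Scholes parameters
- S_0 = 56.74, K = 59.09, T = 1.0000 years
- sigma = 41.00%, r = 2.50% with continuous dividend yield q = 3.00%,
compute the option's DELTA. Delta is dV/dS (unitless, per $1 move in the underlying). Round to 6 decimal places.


Answer: Delta = -0.448952

Derivation:
d1 = 0.0938237171; d2 = -0.3161762829
phi(d1) = 0.3971902166; exp(-qT) = 0.9704455335; exp(-rT) = 0.9753099120
N(-d1) = 0.4626245956
Delta = -exp(-qT) * N(-d1) = -0.9704455335 * 0.4626245956 = -0.448952


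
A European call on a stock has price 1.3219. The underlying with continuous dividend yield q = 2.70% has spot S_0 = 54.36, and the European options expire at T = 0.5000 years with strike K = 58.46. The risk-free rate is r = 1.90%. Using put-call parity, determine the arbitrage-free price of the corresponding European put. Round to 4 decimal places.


Answer: Put price = 5.5981

Derivation:
Put-call parity: C - P = S_0 * exp(-qT) - K * exp(-rT).
S_0 * exp(-qT) = 54.3600 * 0.98659072 = 53.63107134
K * exp(-rT) = 58.4600 * 0.99054498 = 57.90725967
P = C - S*exp(-qT) + K*exp(-rT)
P = 1.3219 - 53.63107134 + 57.90725967 = 5.5981


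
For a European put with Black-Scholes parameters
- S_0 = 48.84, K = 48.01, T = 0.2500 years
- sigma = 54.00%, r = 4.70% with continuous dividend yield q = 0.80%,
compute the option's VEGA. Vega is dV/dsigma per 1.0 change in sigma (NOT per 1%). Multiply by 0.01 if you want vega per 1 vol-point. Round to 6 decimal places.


d1 = 0.2345938026; d2 = -0.0354061974
phi(d1) = 0.3881141975; exp(-qT) = 0.9980019987; exp(-rT) = 0.9883187617
Vega = S * exp(-qT) * phi(d1) * sqrt(T) = 48.8400 * 0.9980019987 * 0.3881141975 * 0.5000000000 = 9.458812

Answer: Vega = 9.458812


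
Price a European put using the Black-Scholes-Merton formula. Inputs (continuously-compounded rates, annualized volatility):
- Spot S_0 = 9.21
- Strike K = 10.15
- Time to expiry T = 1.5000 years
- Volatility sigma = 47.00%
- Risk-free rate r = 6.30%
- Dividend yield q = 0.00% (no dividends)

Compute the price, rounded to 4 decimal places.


d1 = (ln(S/K) + (r - q + 0.5*sigma^2) * T) / (sigma * sqrt(T)) = 0.28315258
d2 = d1 - sigma * sqrt(T) = -0.29247751
exp(-rT) = 0.90982773; exp(-qT) = 1.00000000
P = K * exp(-rT) * N(-d2) - S_0 * exp(-qT) * N(-d1)
N(-d1) = 0.38852994; N(-d2) = 0.61503922
P = 10.1500 * 0.90982773 * 0.61503922 - 9.2100 * 1.00000000 * 0.38852994 = 2.1014

Answer: Price = 2.1014


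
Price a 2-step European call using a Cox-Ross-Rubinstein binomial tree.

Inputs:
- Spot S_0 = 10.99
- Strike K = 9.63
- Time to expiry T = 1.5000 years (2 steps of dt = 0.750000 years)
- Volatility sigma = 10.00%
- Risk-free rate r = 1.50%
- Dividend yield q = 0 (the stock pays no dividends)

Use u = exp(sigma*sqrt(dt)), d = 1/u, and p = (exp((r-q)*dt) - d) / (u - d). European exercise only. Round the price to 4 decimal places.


Answer: Price = V(0,0) = 1.6532

Derivation:
dt = T/N = 0.750000
u = exp(sigma*sqrt(dt)) = 1.090463; d = 1/u = 0.917042
p = (exp((r-q)*dt) - d) / (u - d) = 0.543600
Discount per step: exp(-r*dt) = 0.988813
Stock lattice S(k, i) with i counting down-moves:
  k=0: S(0,0) = 10.9900
  k=1: S(1,0) = 11.9842; S(1,1) = 10.0783
  k=2: S(2,0) = 13.0683; S(2,1) = 10.9900; S(2,2) = 9.2422
Terminal payoffs V(N, i) = max(S_T - K, 0):
  V(2,0) = 3.438318; V(2,1) = 1.360000; V(2,2) = 0.000000
Backward induction: V(k, i) = exp(-r*dt) * [p * V(k+1, i) + (1-p) * V(k+1, i+1)].
  V(1,0) = exp(-r*dt) * [p*3.438318 + (1-p)*1.360000] = 2.461921
  V(1,1) = exp(-r*dt) * [p*1.360000 + (1-p)*0.000000] = 0.731025
  V(0,0) = exp(-r*dt) * [p*2.461921 + (1-p)*0.731025] = 1.653236


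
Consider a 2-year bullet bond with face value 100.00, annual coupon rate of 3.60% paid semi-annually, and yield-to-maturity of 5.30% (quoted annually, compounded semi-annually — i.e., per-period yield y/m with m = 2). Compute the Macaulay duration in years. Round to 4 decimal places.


Answer: Macaulay duration = 1.9466 years

Derivation:
Coupon per period c = face * coupon_rate / m = 1.800000
Periods per year m = 2; per-period yield y/m = 0.026500
Number of cashflows N = 4
Cashflows (t years, CF_t, discount factor 1/(1+y/m)^(m*t), PV):
  t = 0.5000: CF_t = 1.800000, DF = 0.974184, PV = 1.753531
  t = 1.0000: CF_t = 1.800000, DF = 0.949035, PV = 1.708262
  t = 1.5000: CF_t = 1.800000, DF = 0.924535, PV = 1.664162
  t = 2.0000: CF_t = 101.800000, DF = 0.900667, PV = 91.687887
Price P = sum_t PV_t = 96.813843
Macaulay numerator sum_t t * PV_t:
  t * PV_t at t = 0.5000: 0.876766
  t * PV_t at t = 1.0000: 1.708262
  t * PV_t at t = 1.5000: 2.496243
  t * PV_t at t = 2.0000: 183.375774
Macaulay duration D = (sum_t t * PV_t) / P = 188.457045 / 96.813843 = 1.946592


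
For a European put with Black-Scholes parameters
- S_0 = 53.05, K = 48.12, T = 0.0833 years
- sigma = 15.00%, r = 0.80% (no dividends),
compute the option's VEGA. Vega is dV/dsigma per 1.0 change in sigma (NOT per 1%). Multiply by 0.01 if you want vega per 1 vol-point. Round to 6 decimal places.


Answer: Vega = 0.443779

Derivation:
d1 = 2.2900097981; d2 = 2.2467171890
phi(d1) = 0.0289840103; exp(-qT) = 1.0000000000; exp(-rT) = 0.9993338220
Vega = S * exp(-qT) * phi(d1) * sqrt(T) = 53.0500 * 1.0000000000 * 0.0289840103 * 0.2886173938 = 0.443779


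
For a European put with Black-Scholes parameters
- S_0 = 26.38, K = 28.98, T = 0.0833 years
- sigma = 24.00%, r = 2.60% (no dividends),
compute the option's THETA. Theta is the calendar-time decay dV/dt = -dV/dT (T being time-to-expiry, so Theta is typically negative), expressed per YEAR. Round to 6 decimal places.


Answer: Theta = -1.214744

Derivation:
d1 = -1.2911405597; d2 = -1.3604087342
phi(d1) = 0.1733468973; exp(-qT) = 1.0000000000; exp(-rT) = 0.9978365437
Theta = -S*exp(-qT)*phi(d1)*sigma/(2*sqrt(T)) + r*K*exp(-rT)*N(-d2) - q*S*exp(-qT)*N(-d1)
N(-d1) = 0.9016725290; N(-d2) = 0.9131496920; sqrt(T) = 0.2886173938
Term 1 = -26.3800 * 1.0000000000 * 0.1733468973 * 0.2400 / (2 * 0.2886173938) = -1.9012954516
Term 2 = 0.0260 * 28.9800 * 0.9978365437 * 0.9131496920 = 0.6865514854
Term 3 = 0 (no dividend yield, q = 0)
Theta = -1.9012954516 + (0.6865514854) + (0.0000000000) = -1.214744


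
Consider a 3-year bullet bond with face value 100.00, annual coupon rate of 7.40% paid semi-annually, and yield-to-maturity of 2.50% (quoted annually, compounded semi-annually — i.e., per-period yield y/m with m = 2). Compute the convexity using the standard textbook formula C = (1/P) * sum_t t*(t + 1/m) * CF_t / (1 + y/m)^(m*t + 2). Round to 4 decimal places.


Answer: Convexity = 9.1687

Derivation:
Coupon per period c = face * coupon_rate / m = 3.700000
Periods per year m = 2; per-period yield y/m = 0.012500
Number of cashflows N = 6
Cashflows (t years, CF_t, discount factor 1/(1+y/m)^(m*t), PV):
  t = 0.5000: CF_t = 3.700000, DF = 0.987654, PV = 3.654321
  t = 1.0000: CF_t = 3.700000, DF = 0.975461, PV = 3.609206
  t = 1.5000: CF_t = 3.700000, DF = 0.963418, PV = 3.564648
  t = 2.0000: CF_t = 3.700000, DF = 0.951524, PV = 3.520640
  t = 2.5000: CF_t = 3.700000, DF = 0.939777, PV = 3.477175
  t = 3.0000: CF_t = 103.700000, DF = 0.928175, PV = 96.251735
Price P = sum_t PV_t = 114.077724
Convexity numerator sum_t t*(t + 1/m) * CF_t / (1+y/m)^(m*t + 2):
  t = 0.5000: term = 1.782324
  t = 1.0000: term = 5.280960
  t = 1.5000: term = 10.431525
  t = 2.0000: term = 17.171235
  t = 2.5000: term = 25.438867
  t = 3.0000: term = 985.843098
Convexity = (1/P) * sum = 1045.948009 / 114.077724 = 9.168731


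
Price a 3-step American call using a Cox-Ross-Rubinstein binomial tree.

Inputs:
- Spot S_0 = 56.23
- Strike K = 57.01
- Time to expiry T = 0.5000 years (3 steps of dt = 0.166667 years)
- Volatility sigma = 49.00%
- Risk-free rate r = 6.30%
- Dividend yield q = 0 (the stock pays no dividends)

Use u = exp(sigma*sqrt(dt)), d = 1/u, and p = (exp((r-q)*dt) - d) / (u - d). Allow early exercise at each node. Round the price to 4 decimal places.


dt = T/N = 0.166667
u = exp(sigma*sqrt(dt)) = 1.221454; d = 1/u = 0.818697
p = (exp((r-q)*dt) - d) / (u - d) = 0.476363
Discount per step: exp(-r*dt) = 0.989555
Stock lattice S(k, i) with i counting down-moves:
  k=0: S(0,0) = 56.2300
  k=1: S(1,0) = 68.6823; S(1,1) = 46.0353
  k=2: S(2,0) = 83.8923; S(2,1) = 56.2300; S(2,2) = 37.6890
  k=3: S(3,0) = 102.4705; S(3,1) = 68.6823; S(3,2) = 46.0353; S(3,3) = 30.8558
Terminal payoffs V(N, i) = max(S_T - K, 0):
  V(3,0) = 45.460547; V(3,1) = 11.672338; V(3,2) = 0.000000; V(3,3) = 0.000000
Backward induction: V(k, i) = exp(-r*dt) * [p * V(k+1, i) + (1-p) * V(k+1, i+1)]; then take max(V_cont, immediate exercise) for American.
  V(2,0) = exp(-r*dt) * [p*45.460547 + (1-p)*11.672338] = 27.477766; exercise = 26.882293; V(2,0) = max -> 27.477766
  V(2,1) = exp(-r*dt) * [p*11.672338 + (1-p)*0.000000] = 5.502197; exercise = 0.000000; V(2,1) = max -> 5.502197
  V(2,2) = exp(-r*dt) * [p*0.000000 + (1-p)*0.000000] = 0.000000; exercise = 0.000000; V(2,2) = max -> 0.000000
  V(1,0) = exp(-r*dt) * [p*27.477766 + (1-p)*5.502197] = 15.803739; exercise = 11.672338; V(1,0) = max -> 15.803739
  V(1,1) = exp(-r*dt) * [p*5.502197 + (1-p)*0.000000] = 2.593668; exercise = 0.000000; V(1,1) = max -> 2.593668
  V(0,0) = exp(-r*dt) * [p*15.803739 + (1-p)*2.593668] = 8.793642; exercise = 0.000000; V(0,0) = max -> 8.793642

Answer: Price = V(0,0) = 8.7936


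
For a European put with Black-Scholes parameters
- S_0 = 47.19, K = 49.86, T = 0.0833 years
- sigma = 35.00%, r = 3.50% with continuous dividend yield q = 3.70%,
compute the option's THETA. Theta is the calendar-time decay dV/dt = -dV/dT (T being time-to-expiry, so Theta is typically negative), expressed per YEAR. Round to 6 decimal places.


Answer: Theta = -10.002902

Derivation:
d1 = -0.4959759226; d2 = -0.5969920104
phi(d1) = 0.3527715527; exp(-qT) = 0.9969226448; exp(-rT) = 0.9970887459
Theta = -S*exp(-qT)*phi(d1)*sigma/(2*sqrt(T)) + r*K*exp(-rT)*N(-d2) - q*S*exp(-qT)*N(-d1)
N(-d1) = 0.6900443008; N(-d2) = 0.7247436426; sqrt(T) = 0.2886173938
Term 1 = -47.1900 * 0.9969226448 * 0.3527715527 * 0.3500 / (2 * 0.2886173938) = -10.0628394318
Term 2 = 0.0350 * 49.8600 * 0.9970887459 * 0.7247436426 = 1.2610681217
Term 3 = -0.0370 * 47.1900 * 0.9969226448 * 0.6900443008 = -1.2011303359
Theta = -10.0628394318 + (1.2610681217) + (-1.2011303359) = -10.002902


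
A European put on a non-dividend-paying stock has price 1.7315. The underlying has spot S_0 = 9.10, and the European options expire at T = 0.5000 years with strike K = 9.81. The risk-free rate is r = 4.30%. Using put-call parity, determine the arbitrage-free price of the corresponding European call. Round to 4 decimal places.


Answer: Call price = 1.2302

Derivation:
Put-call parity: C - P = S_0 * exp(-qT) - K * exp(-rT).
S_0 * exp(-qT) = 9.1000 * 1.00000000 = 9.10000000
K * exp(-rT) = 9.8100 * 0.97872948 = 9.60133617
C = P + S*exp(-qT) - K*exp(-rT)
C = 1.7315 + 9.10000000 - 9.60133617 = 1.2302


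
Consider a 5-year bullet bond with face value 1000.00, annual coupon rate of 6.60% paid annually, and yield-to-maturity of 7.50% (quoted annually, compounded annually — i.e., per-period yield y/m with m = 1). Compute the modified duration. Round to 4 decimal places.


Answer: Modified duration = 4.0984

Derivation:
Coupon per period c = face * coupon_rate / m = 66.000000
Periods per year m = 1; per-period yield y/m = 0.075000
Number of cashflows N = 5
Cashflows (t years, CF_t, discount factor 1/(1+y/m)^(m*t), PV):
  t = 1.0000: CF_t = 66.000000, DF = 0.930233, PV = 61.395349
  t = 2.0000: CF_t = 66.000000, DF = 0.865333, PV = 57.111952
  t = 3.0000: CF_t = 66.000000, DF = 0.804961, PV = 53.127398
  t = 4.0000: CF_t = 66.000000, DF = 0.748801, PV = 49.420835
  t = 5.0000: CF_t = 1066.000000, DF = 0.696559, PV = 742.531502
Price P = sum_t PV_t = 963.587036
First compute Macaulay numerator sum_t t * PV_t:
  t * PV_t at t = 1.0000: 61.395349
  t * PV_t at t = 2.0000: 114.223905
  t * PV_t at t = 3.0000: 159.382193
  t * PV_t at t = 4.0000: 197.683340
  t * PV_t at t = 5.0000: 3712.657510
Macaulay duration D = 4245.342297 / 963.587036 = 4.405769
Modified duration = D / (1 + y/m) = 4.405769 / (1 + 0.075000) = 4.098390


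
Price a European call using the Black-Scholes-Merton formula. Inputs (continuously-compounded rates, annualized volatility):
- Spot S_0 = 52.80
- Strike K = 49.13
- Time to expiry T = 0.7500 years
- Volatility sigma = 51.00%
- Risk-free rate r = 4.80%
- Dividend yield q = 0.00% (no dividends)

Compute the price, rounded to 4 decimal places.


d1 = (ln(S/K) + (r - q + 0.5*sigma^2) * T) / (sigma * sqrt(T)) = 0.46545491
d2 = d1 - sigma * sqrt(T) = 0.02378195
exp(-rT) = 0.96464029; exp(-qT) = 1.00000000
C = S_0 * exp(-qT) * N(d1) - K * exp(-rT) * N(d2)
N(d1) = 0.67919714; N(d2) = 0.50948673
C = 52.8000 * 1.00000000 * 0.67919714 - 49.1300 * 0.96464029 * 0.50948673 = 11.7156

Answer: Price = 11.7156


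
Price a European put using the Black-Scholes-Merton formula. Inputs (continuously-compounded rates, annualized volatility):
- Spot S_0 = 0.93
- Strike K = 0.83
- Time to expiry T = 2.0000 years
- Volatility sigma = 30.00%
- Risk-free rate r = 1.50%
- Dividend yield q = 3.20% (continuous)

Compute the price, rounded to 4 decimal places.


d1 = (ln(S/K) + (r - q + 0.5*sigma^2) * T) / (sigma * sqrt(T)) = 0.40012553
d2 = d1 - sigma * sqrt(T) = -0.02413854
exp(-rT) = 0.97044553; exp(-qT) = 0.93800500
P = K * exp(-rT) * N(-d2) - S_0 * exp(-qT) * N(-d1)
N(-d1) = 0.34453203; N(-d2) = 0.50962895
P = 0.8300 * 0.97044553 * 0.50962895 - 0.9300 * 0.93800500 * 0.34453203 = 0.1099

Answer: Price = 0.1099


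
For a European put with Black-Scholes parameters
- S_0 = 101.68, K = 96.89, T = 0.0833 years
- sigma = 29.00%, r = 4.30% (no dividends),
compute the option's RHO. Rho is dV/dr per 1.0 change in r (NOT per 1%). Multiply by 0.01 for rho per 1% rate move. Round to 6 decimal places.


Answer: Rho = -2.266354

Derivation:
d1 = 0.6611661819; d2 = 0.5774671377
phi(d1) = 0.3206167183; exp(-qT) = 1.0000000000; exp(-rT) = 0.9964245074
N(-d2) = 0.2818119660
Rho = -K*T*exp(-rT)*N(-d2) = -96.8900 * 0.0833 * 0.9964245074 * 0.2818119660 = -2.266354


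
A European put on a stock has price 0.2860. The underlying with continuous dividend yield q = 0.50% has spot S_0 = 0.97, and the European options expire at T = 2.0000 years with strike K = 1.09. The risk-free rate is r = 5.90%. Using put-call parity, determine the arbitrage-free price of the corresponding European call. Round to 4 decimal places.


Put-call parity: C - P = S_0 * exp(-qT) - K * exp(-rT).
S_0 * exp(-qT) = 0.9700 * 0.99004983 = 0.96034834
K * exp(-rT) = 1.0900 * 0.88869605 = 0.96867870
C = P + S*exp(-qT) - K*exp(-rT)
C = 0.2860 + 0.96034834 - 0.96867870 = 0.2777

Answer: Call price = 0.2777


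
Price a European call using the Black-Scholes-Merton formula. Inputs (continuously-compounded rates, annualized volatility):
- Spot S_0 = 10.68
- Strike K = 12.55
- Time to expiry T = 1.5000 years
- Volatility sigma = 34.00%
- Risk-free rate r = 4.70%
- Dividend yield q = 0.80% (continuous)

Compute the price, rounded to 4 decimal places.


Answer: Price = 1.3180

Derivation:
d1 = (ln(S/K) + (r - q + 0.5*sigma^2) * T) / (sigma * sqrt(T)) = -0.03877838
d2 = d1 - sigma * sqrt(T) = -0.45519164
exp(-rT) = 0.93192774; exp(-qT) = 0.98807171
C = S_0 * exp(-qT) * N(d1) - K * exp(-rT) * N(d2)
N(d1) = 0.48453354; N(d2) = 0.32448569
C = 10.6800 * 0.98807171 * 0.48453354 - 12.5500 * 0.93192774 * 0.32448569 = 1.3180


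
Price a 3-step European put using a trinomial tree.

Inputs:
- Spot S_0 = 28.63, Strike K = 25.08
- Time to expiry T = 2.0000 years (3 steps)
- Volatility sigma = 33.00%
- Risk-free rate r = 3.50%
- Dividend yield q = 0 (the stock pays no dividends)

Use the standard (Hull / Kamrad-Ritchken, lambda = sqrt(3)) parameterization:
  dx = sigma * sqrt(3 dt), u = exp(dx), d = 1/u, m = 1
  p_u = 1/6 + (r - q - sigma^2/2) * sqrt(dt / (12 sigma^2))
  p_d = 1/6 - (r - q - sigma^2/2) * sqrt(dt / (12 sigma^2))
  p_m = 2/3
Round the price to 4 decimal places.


Answer: Price = V(0,0) = 2.6383

Derivation:
dt = T/N = 0.666667; dx = sigma*sqrt(3*dt) = 0.466690
u = exp(dx) = 1.594708; d = 1/u = 0.627074
p_u = 0.152775, p_m = 0.666667, p_d = 0.180559
Discount per step: exp(-r*dt) = 0.976937
Stock lattice S(k, j) with j the centered position index:
  k=0: S(0,+0) = 28.6300
  k=1: S(1,-1) = 17.9531; S(1,+0) = 28.6300; S(1,+1) = 45.6565
  k=2: S(2,-2) = 11.2579; S(2,-1) = 17.9531; S(2,+0) = 28.6300; S(2,+1) = 45.6565; S(2,+2) = 72.8087
  k=3: S(3,-3) = 7.0596; S(3,-2) = 11.2579; S(3,-1) = 17.9531; S(3,+0) = 28.6300; S(3,+1) = 45.6565; S(3,+2) = 72.8087; S(3,+3) = 116.1087
Terminal payoffs V(N, j) = max(K - S_T, 0):
  V(3,-3) = 18.020433; V(3,-2) = 13.822054; V(3,-1) = 7.126867; V(3,+0) = 0.000000; V(3,+1) = 0.000000; V(3,+2) = 0.000000; V(3,+3) = 0.000000
Backward induction: V(k, j) = exp(-r*dt) * [p_u * V(k+1, j+1) + p_m * V(k+1, j) + p_d * V(k+1, j-1)]
  V(2,-2) = exp(-r*dt) * [p_u*7.126867 + p_m*13.822054 + p_d*18.020433] = 13.244581
  V(2,-1) = exp(-r*dt) * [p_u*0.000000 + p_m*7.126867 + p_d*13.822054] = 7.079801
  V(2,+0) = exp(-r*dt) * [p_u*0.000000 + p_m*0.000000 + p_d*7.126867] = 1.257140
  V(2,+1) = exp(-r*dt) * [p_u*0.000000 + p_m*0.000000 + p_d*0.000000] = 0.000000
  V(2,+2) = exp(-r*dt) * [p_u*0.000000 + p_m*0.000000 + p_d*0.000000] = 0.000000
  V(1,-1) = exp(-r*dt) * [p_u*1.257140 + p_m*7.079801 + p_d*13.244581] = 7.134913
  V(1,+0) = exp(-r*dt) * [p_u*0.000000 + p_m*1.257140 + p_d*7.079801] = 2.067603
  V(1,+1) = exp(-r*dt) * [p_u*0.000000 + p_m*0.000000 + p_d*1.257140] = 0.221753
  V(0,+0) = exp(-r*dt) * [p_u*0.221753 + p_m*2.067603 + p_d*7.134913] = 2.638268


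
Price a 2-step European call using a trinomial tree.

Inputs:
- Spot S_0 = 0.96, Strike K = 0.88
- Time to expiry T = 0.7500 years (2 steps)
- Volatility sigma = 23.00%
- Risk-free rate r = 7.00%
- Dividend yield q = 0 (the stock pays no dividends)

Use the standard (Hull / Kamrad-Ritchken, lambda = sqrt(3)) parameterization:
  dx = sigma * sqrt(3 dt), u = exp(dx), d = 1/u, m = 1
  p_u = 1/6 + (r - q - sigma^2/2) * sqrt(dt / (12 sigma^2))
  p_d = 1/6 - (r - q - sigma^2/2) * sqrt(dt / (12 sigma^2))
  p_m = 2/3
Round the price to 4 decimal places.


Answer: Price = V(0,0) = 0.1512

Derivation:
dt = T/N = 0.375000; dx = sigma*sqrt(3*dt) = 0.243952
u = exp(dx) = 1.276283; d = 1/u = 0.783525
p_u = 0.200139, p_m = 0.666667, p_d = 0.133194
Discount per step: exp(-r*dt) = 0.974092
Stock lattice S(k, j) with j the centered position index:
  k=0: S(0,+0) = 0.9600
  k=1: S(1,-1) = 0.7522; S(1,+0) = 0.9600; S(1,+1) = 1.2252
  k=2: S(2,-2) = 0.5894; S(2,-1) = 0.7522; S(2,+0) = 0.9600; S(2,+1) = 1.2252; S(2,+2) = 1.5637
Terminal payoffs V(N, j) = max(S_T - K, 0):
  V(2,-2) = 0.000000; V(2,-1) = 0.000000; V(2,+0) = 0.080000; V(2,+1) = 0.345232; V(2,+2) = 0.683742
Backward induction: V(k, j) = exp(-r*dt) * [p_u * V(k+1, j+1) + p_m * V(k+1, j) + p_d * V(k+1, j-1)]
  V(1,-1) = exp(-r*dt) * [p_u*0.080000 + p_m*0.000000 + p_d*0.000000] = 0.015596
  V(1,+0) = exp(-r*dt) * [p_u*0.345232 + p_m*0.080000 + p_d*0.000000] = 0.119256
  V(1,+1) = exp(-r*dt) * [p_u*0.683742 + p_m*0.345232 + p_d*0.080000] = 0.367869
  V(0,+0) = exp(-r*dt) * [p_u*0.367869 + p_m*0.119256 + p_d*0.015596] = 0.151185


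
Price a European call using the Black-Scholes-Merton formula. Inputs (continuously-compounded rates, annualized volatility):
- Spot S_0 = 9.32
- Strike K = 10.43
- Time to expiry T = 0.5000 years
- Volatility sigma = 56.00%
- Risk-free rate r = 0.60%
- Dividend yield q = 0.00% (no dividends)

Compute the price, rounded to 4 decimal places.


Answer: Price = 1.0660

Derivation:
d1 = (ln(S/K) + (r - q + 0.5*sigma^2) * T) / (sigma * sqrt(T)) = -0.07859906
d2 = d1 - sigma * sqrt(T) = -0.47457886
exp(-rT) = 0.99700450; exp(-qT) = 1.00000000
C = S_0 * exp(-qT) * N(d1) - K * exp(-rT) * N(d2)
N(d1) = 0.46867577; N(d2) = 0.31754359
C = 9.3200 * 1.00000000 * 0.46867577 - 10.4300 * 0.99700450 * 0.31754359 = 1.0660


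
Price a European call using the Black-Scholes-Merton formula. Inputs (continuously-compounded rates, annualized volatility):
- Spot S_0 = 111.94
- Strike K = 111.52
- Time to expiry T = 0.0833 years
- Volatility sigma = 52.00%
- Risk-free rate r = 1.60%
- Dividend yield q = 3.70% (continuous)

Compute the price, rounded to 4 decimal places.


d1 = (ln(S/K) + (r - q + 0.5*sigma^2) * T) / (sigma * sqrt(T)) = 0.08843173
d2 = d1 - sigma * sqrt(T) = -0.06164931
exp(-rT) = 0.99866809; exp(-qT) = 0.99692264
C = S_0 * exp(-qT) * N(d1) - K * exp(-rT) * N(d2)
N(d1) = 0.53523323; N(d2) = 0.47542105
C = 111.9400 * 0.99692264 * 0.53523323 - 111.5200 * 0.99866809 * 0.47542105 = 6.7813

Answer: Price = 6.7813


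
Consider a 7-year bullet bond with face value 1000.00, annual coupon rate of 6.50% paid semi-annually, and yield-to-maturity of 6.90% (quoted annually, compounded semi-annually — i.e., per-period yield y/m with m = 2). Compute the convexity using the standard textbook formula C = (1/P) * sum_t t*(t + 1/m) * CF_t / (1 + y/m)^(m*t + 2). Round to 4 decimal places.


Answer: Convexity = 37.2628

Derivation:
Coupon per period c = face * coupon_rate / m = 32.500000
Periods per year m = 2; per-period yield y/m = 0.034500
Number of cashflows N = 14
Cashflows (t years, CF_t, discount factor 1/(1+y/m)^(m*t), PV):
  t = 0.5000: CF_t = 32.500000, DF = 0.966651, PV = 31.416143
  t = 1.0000: CF_t = 32.500000, DF = 0.934413, PV = 30.368432
  t = 1.5000: CF_t = 32.500000, DF = 0.903251, PV = 29.355662
  t = 2.0000: CF_t = 32.500000, DF = 0.873128, PV = 28.376667
  t = 2.5000: CF_t = 32.500000, DF = 0.844010, PV = 27.430321
  t = 3.0000: CF_t = 32.500000, DF = 0.815863, PV = 26.515535
  t = 3.5000: CF_t = 32.500000, DF = 0.788654, PV = 25.631256
  t = 4.0000: CF_t = 32.500000, DF = 0.762353, PV = 24.776468
  t = 4.5000: CF_t = 32.500000, DF = 0.736929, PV = 23.950187
  t = 5.0000: CF_t = 32.500000, DF = 0.712353, PV = 23.151461
  t = 5.5000: CF_t = 32.500000, DF = 0.688596, PV = 22.379373
  t = 6.0000: CF_t = 32.500000, DF = 0.665632, PV = 21.633033
  t = 6.5000: CF_t = 32.500000, DF = 0.643433, PV = 20.911584
  t = 7.0000: CF_t = 1032.500000, DF = 0.621975, PV = 642.189396
Price P = sum_t PV_t = 978.085519
Convexity numerator sum_t t*(t + 1/m) * CF_t / (1+y/m)^(m*t + 2):
  t = 0.5000: term = 14.677831
  t = 1.0000: term = 42.565000
  t = 1.5000: term = 82.290962
  t = 2.0000: term = 132.577674
  t = 2.5000: term = 192.234423
  t = 3.0000: term = 260.152917
  t = 3.5000: term = 335.302616
  t = 4.0000: term = 416.726306
  t = 4.5000: term = 503.535894
  t = 5.0000: term = 594.908419
  t = 5.5000: term = 690.082264
  t = 6.0000: term = 788.353569
  t = 6.5000: term = 889.072818
  t = 7.0000: term = 31503.691335
Convexity = (1/P) * sum = 36446.172028 / 978.085519 = 37.262766
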